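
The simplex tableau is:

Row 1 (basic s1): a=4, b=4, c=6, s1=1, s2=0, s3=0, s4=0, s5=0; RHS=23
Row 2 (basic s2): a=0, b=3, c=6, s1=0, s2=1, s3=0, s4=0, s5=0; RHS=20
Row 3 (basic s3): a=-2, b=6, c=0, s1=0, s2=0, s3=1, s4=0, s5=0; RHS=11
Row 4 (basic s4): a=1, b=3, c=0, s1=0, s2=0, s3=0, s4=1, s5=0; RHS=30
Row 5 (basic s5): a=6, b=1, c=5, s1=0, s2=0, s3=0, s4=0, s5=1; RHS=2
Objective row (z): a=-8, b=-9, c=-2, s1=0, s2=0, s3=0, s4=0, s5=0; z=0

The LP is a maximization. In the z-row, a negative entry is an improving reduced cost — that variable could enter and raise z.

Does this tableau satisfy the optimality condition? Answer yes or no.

no

Column a has objective-row coefficient -8, which is negative; an improving pivot exists, so not yet optimal.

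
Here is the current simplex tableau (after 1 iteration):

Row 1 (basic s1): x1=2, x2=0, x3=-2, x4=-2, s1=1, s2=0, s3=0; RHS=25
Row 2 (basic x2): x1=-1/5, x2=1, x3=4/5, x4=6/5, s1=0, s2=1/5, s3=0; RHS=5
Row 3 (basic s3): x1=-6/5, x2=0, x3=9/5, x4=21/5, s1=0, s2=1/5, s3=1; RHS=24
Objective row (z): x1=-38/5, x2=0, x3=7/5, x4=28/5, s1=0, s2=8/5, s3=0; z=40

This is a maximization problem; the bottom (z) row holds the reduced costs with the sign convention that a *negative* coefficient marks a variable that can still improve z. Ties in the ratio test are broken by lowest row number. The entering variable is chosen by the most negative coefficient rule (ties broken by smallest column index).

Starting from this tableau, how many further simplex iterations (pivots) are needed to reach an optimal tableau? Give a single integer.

2

pivot: x1 in, s1 out → z = 135
pivot: x3 in, x2 out → z = 425/2
No improving column remains; optimal.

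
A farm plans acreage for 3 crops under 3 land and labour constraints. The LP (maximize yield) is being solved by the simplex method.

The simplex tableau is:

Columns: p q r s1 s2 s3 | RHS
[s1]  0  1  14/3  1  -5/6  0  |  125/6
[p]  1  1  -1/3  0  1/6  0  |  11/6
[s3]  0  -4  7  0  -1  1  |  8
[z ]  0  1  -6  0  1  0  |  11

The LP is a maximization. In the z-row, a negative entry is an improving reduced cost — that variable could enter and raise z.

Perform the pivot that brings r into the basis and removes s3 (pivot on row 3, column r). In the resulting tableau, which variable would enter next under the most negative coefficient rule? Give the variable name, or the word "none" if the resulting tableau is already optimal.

Pivot element 7. New z-row = old z-row − (-6)·(row 3/7).
Updated z-row coefficients: p: 0, q: -17/7, r: 0, s1: 0, s2: 1/7, s3: 6/7.
The most negative is -17/7 in column q, so q would enter next.

q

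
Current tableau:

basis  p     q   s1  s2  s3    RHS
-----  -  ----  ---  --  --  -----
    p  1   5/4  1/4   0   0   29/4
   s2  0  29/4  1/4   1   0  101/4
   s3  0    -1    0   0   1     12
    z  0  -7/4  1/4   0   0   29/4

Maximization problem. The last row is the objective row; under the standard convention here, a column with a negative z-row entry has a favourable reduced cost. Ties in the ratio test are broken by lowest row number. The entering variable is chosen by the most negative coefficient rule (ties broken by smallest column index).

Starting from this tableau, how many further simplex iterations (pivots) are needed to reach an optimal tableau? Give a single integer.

pivot: q in, s2 out → z = 387/29
No improving column remains; optimal.

1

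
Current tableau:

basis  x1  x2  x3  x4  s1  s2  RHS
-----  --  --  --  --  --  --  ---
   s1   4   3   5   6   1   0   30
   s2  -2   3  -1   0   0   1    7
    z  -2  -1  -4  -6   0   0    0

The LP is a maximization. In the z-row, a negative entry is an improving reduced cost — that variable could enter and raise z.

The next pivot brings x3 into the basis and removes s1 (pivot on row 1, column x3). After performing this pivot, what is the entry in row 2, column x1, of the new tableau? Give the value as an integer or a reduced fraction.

Pivot element is row 1, column x3: 5.
Normalize row 1: new (row 1, x1) = 4/5 = 4/5.
row 2 ← row 2 − (-1)·(new row 1): -2 − (-1)·(4/5) = -6/5.

-6/5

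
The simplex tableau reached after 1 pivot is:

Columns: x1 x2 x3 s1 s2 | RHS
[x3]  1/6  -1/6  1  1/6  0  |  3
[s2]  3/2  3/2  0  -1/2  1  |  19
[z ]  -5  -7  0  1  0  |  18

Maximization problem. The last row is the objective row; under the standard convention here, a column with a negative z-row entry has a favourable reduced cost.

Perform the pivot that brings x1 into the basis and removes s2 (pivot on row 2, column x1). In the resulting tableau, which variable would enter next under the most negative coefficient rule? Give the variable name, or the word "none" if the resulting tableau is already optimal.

x2

Pivot element 3/2. New z-row = old z-row − (-5)·(row 2/(3/2)).
Updated z-row coefficients: x1: 0, x2: -2, x3: 0, s1: -2/3, s2: 10/3.
The most negative is -2 in column x2, so x2 would enter next.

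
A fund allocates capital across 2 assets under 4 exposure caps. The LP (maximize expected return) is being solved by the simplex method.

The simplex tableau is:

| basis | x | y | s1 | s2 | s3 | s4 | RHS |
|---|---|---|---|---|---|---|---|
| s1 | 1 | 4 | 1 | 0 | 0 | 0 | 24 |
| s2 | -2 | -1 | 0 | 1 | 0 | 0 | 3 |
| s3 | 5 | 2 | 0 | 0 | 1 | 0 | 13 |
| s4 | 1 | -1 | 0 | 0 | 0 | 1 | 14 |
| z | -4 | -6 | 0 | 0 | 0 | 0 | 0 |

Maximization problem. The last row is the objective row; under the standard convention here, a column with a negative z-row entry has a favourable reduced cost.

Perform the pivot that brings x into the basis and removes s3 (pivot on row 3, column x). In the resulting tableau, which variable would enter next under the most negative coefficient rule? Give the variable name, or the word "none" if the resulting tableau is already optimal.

Pivot element 5. New z-row = old z-row − (-4)·(row 3/5).
Updated z-row coefficients: x: 0, y: -22/5, s1: 0, s2: 0, s3: 4/5, s4: 0.
The most negative is -22/5 in column y, so y would enter next.

y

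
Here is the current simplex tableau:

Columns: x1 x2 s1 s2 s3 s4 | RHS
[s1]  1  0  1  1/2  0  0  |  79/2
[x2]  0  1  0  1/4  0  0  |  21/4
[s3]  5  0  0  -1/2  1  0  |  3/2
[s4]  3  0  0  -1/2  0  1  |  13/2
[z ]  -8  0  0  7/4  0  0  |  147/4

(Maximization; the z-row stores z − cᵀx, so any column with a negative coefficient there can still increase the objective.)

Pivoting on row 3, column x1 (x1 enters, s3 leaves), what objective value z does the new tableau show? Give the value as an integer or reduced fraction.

Minimum ratio for x1: (3/2)/5 = 3/10.
z changes by −(z-row coeff of x1)·ratio = −(-8)·(3/10) = 12/5.
New z = 147/4 + (12/5) = 783/20.

783/20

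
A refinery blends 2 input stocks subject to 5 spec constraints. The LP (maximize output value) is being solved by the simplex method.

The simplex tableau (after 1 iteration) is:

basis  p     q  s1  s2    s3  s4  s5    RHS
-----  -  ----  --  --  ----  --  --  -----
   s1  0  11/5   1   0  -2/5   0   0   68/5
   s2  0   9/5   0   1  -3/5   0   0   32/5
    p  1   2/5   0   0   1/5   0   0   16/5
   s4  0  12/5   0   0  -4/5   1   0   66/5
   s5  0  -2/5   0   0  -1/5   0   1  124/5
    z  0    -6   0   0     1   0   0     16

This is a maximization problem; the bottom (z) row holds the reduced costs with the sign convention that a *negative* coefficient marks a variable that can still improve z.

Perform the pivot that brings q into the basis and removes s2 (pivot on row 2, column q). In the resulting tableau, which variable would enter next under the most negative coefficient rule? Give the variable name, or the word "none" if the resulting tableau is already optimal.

s3

Pivot element 9/5. New z-row = old z-row − (-6)·(row 2/(9/5)).
Updated z-row coefficients: p: 0, q: 0, s1: 0, s2: 10/3, s3: -1, s4: 0, s5: 0.
The most negative is -1 in column s3, so s3 would enter next.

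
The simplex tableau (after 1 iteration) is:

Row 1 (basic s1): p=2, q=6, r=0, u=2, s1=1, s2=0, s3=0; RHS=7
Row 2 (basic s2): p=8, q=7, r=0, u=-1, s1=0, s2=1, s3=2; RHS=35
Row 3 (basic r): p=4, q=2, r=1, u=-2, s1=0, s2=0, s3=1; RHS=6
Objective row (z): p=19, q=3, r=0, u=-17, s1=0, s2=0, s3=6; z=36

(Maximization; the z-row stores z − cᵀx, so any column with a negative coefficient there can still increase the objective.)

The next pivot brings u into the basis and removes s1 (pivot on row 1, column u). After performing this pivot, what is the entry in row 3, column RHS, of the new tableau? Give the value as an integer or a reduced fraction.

13

Pivot element is row 1, column u: 2.
Normalize row 1: new (row 1, RHS) = 7/2 = 7/2.
row 3 ← row 3 − (-2)·(new row 1): 6 − (-2)·(7/2) = 13.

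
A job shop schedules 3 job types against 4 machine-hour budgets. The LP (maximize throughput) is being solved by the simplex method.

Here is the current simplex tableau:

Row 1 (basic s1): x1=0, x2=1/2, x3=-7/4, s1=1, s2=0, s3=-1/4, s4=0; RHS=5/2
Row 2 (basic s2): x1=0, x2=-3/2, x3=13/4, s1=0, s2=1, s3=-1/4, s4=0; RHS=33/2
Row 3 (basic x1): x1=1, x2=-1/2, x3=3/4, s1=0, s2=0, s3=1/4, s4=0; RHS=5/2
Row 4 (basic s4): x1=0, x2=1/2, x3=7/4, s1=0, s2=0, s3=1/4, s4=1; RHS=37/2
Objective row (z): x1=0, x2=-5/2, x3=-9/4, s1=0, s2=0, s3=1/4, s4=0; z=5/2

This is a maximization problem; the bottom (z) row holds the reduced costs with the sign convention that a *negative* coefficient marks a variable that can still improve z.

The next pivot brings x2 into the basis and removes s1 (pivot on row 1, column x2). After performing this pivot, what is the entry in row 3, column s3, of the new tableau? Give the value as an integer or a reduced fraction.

0

Pivot element is row 1, column x2: 1/2.
Normalize row 1: new (row 1, s3) = (-1/4)/(1/2) = -1/2.
row 3 ← row 3 − (-1/2)·(new row 1): 1/4 − (-1/2)·(-1/2) = 0.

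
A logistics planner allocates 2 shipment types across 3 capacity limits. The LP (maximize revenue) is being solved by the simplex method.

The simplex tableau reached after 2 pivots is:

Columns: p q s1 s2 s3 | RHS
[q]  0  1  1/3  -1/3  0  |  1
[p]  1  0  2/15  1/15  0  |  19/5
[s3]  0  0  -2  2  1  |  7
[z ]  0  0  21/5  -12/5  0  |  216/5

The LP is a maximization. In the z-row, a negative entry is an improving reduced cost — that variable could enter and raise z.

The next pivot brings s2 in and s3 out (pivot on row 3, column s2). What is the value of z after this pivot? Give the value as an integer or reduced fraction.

258/5

Minimum ratio for s2: 7/2 = 7/2.
z changes by −(z-row coeff of s2)·ratio = −(-12/5)·(7/2) = 42/5.
New z = 216/5 + (42/5) = 258/5.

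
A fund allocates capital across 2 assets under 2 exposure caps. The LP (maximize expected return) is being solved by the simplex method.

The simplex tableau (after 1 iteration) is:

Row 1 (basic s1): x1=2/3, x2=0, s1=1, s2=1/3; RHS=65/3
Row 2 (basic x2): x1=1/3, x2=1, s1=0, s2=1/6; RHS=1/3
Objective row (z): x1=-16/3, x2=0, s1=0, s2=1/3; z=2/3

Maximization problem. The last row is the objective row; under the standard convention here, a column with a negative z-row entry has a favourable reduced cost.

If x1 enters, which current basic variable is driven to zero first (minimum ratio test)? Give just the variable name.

Ratios: row 1 (s1): (65/3)/(2/3) = 65/2; row 2 (x2): (1/3)/(1/3) = 1.
Minimum ratio 1 is in the x2 row, so x2 leaves.

x2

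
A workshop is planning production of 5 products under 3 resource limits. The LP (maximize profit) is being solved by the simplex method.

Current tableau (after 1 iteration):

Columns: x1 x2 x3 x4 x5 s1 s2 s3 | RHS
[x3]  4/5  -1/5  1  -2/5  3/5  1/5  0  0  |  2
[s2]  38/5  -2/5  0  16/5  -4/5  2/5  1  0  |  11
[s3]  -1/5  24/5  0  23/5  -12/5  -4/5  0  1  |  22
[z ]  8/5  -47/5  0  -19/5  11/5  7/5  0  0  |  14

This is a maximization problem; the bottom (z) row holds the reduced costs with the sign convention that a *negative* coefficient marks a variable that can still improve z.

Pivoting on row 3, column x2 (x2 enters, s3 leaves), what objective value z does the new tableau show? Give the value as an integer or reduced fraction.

Minimum ratio for x2: 22/(24/5) = 55/12.
z changes by −(z-row coeff of x2)·ratio = −(-47/5)·(55/12) = 517/12.
New z = 14 + (517/12) = 685/12.

685/12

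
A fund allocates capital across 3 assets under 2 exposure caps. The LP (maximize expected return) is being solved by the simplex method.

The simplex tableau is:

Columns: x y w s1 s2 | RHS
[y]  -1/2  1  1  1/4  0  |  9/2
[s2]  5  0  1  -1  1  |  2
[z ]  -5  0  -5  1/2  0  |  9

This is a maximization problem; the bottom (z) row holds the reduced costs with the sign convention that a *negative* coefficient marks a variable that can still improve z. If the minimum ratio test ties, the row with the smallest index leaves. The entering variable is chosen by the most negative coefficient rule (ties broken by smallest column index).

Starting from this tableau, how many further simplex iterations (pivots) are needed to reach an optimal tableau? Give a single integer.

3

pivot: x in, s2 out → z = 11
pivot: w in, x out → z = 19
pivot: s1 in, y out → z = 28
No improving column remains; optimal.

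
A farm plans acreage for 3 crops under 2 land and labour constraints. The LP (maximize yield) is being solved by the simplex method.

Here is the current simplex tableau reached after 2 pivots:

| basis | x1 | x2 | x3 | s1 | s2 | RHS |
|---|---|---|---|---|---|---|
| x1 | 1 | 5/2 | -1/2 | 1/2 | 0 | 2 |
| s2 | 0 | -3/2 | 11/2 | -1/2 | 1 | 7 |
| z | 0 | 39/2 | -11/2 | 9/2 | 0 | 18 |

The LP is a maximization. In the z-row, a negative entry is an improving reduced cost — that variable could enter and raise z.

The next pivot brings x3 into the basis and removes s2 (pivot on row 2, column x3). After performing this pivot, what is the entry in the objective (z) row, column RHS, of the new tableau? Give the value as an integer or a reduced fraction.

Pivot element is row 2, column x3: 11/2.
Normalize row 2: new (row 2, RHS) = 7/(11/2) = 14/11.
z-row ← z-row − (-11/2)·(new row 2): 18 − (-11/2)·(14/11) = 25.

25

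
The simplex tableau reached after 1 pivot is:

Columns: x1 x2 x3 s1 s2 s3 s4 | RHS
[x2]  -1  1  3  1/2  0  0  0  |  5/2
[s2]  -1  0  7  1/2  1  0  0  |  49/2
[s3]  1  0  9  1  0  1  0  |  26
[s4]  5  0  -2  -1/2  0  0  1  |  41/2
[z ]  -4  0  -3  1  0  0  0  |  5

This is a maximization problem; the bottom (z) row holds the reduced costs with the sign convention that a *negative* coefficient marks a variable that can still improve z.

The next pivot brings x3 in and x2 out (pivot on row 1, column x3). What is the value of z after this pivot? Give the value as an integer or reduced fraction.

Minimum ratio for x3: (5/2)/3 = 5/6.
z changes by −(z-row coeff of x3)·ratio = −(-3)·(5/6) = 5/2.
New z = 5 + (5/2) = 15/2.

15/2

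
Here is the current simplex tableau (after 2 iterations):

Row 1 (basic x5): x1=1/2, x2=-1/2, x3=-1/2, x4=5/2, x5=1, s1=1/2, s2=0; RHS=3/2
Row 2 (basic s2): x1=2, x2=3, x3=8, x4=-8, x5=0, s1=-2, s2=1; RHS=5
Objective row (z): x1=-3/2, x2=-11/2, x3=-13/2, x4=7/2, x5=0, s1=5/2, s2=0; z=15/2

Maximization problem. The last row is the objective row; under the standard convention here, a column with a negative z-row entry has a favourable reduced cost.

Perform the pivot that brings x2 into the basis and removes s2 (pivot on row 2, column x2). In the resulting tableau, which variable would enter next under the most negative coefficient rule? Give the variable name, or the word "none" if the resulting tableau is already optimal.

x4

Pivot element 3. New z-row = old z-row − (-11/2)·(row 2/3).
Updated z-row coefficients: x1: 13/6, x2: 0, x3: 49/6, x4: -67/6, x5: 0, s1: -7/6, s2: 11/6.
The most negative is -67/6 in column x4, so x4 would enter next.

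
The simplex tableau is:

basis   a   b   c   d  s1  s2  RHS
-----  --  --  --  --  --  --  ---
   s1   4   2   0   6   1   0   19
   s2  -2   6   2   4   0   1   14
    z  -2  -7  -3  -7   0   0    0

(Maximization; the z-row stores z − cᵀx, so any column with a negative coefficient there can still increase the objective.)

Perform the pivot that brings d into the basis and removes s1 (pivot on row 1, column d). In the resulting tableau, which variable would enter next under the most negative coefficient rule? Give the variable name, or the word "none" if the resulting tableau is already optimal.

Pivot element 6. New z-row = old z-row − (-7)·(row 1/6).
Updated z-row coefficients: a: 8/3, b: -14/3, c: -3, d: 0, s1: 7/6, s2: 0.
The most negative is -14/3 in column b, so b would enter next.

b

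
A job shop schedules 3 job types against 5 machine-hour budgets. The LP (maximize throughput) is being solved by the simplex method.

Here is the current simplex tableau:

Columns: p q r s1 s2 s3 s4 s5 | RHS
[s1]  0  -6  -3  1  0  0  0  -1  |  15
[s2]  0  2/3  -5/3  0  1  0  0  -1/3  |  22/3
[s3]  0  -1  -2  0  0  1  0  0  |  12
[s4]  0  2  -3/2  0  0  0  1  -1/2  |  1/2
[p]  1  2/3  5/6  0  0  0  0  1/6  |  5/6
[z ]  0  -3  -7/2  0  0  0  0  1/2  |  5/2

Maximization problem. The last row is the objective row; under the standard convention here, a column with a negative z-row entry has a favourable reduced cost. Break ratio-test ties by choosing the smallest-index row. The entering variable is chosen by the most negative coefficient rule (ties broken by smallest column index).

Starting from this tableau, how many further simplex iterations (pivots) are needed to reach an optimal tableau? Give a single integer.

pivot: r in, p out → z = 6
pivot: q in, s4 out → z = 49/8
No improving column remains; optimal.

2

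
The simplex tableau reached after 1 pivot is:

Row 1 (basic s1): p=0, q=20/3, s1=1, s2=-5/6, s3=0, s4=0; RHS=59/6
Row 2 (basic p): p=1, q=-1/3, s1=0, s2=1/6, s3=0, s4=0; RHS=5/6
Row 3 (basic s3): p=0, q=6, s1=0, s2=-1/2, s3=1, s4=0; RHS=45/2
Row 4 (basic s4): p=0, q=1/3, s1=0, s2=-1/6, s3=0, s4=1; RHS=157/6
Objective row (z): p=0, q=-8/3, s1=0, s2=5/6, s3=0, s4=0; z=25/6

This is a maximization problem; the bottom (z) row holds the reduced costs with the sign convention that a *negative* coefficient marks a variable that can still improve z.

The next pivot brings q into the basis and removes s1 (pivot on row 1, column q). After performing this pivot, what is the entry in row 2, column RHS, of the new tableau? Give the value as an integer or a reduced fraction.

53/40

Pivot element is row 1, column q: 20/3.
Normalize row 1: new (row 1, RHS) = (59/6)/(20/3) = 59/40.
row 2 ← row 2 − (-1/3)·(new row 1): 5/6 − (-1/3)·(59/40) = 53/40.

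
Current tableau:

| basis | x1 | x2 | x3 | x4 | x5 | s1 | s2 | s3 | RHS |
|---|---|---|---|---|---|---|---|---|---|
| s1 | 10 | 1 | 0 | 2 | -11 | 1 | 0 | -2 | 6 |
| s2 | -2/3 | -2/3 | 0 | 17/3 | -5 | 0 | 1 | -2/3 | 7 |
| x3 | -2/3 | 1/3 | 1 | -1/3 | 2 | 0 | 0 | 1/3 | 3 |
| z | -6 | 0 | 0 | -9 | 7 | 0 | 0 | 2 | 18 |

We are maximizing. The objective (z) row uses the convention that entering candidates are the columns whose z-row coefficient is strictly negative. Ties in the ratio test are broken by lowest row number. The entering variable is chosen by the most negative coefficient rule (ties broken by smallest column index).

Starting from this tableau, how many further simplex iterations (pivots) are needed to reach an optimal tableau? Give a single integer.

pivot: x4 in, s2 out → z = 495/17
pivot: x1 in, s1 out → z = 915/29
pivot: x5 in, x3 out → z = 1753/31
No improving column remains; optimal.

3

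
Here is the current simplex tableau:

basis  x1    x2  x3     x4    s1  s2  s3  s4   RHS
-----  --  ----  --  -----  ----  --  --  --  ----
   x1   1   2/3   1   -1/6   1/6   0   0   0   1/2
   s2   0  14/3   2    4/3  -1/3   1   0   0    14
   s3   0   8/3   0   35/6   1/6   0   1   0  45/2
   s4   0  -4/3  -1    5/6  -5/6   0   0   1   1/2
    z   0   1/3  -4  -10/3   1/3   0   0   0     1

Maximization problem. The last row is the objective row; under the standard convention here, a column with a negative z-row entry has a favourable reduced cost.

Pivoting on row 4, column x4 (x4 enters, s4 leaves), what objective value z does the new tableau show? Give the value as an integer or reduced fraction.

3

Minimum ratio for x4: (1/2)/(5/6) = 3/5.
z changes by −(z-row coeff of x4)·ratio = −(-10/3)·(3/5) = 2.
New z = 1 + 2 = 3.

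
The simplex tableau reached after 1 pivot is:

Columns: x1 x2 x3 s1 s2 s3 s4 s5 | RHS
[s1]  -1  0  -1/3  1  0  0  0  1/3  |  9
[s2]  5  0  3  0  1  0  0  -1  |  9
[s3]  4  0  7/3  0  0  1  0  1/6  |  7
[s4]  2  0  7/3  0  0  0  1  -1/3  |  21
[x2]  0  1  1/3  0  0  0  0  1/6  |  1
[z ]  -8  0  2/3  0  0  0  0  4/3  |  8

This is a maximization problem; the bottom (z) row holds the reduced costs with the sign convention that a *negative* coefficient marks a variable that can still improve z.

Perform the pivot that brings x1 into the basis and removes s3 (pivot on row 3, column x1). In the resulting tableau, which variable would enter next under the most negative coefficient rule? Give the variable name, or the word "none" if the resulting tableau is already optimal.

none

Pivot element 4. New z-row = old z-row − (-8)·(row 3/4).
Updated z-row coefficients: x1: 0, x2: 0, x3: 16/3, s1: 0, s2: 0, s3: 2, s4: 0, s5: 5/3.
No coefficient is strictly negative; the tableau after this pivot is optimal.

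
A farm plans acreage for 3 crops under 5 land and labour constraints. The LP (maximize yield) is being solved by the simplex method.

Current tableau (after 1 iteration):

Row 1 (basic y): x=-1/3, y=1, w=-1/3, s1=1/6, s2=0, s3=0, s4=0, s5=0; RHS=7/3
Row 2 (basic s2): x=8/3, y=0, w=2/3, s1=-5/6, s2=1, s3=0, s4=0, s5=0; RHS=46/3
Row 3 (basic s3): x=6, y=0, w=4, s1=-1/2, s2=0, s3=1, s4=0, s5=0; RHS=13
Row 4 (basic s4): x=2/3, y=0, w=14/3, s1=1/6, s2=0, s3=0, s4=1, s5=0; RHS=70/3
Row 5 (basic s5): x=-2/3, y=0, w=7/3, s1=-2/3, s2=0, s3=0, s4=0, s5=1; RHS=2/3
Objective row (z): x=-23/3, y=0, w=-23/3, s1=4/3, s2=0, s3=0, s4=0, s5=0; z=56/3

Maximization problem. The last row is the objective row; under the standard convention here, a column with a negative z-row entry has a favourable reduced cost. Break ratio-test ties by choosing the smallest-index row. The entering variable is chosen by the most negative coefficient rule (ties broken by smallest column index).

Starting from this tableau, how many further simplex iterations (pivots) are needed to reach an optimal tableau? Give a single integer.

pivot: x in, s3 out → z = 635/18
pivot: w in, s5 out → z = 1861/50
No improving column remains; optimal.

2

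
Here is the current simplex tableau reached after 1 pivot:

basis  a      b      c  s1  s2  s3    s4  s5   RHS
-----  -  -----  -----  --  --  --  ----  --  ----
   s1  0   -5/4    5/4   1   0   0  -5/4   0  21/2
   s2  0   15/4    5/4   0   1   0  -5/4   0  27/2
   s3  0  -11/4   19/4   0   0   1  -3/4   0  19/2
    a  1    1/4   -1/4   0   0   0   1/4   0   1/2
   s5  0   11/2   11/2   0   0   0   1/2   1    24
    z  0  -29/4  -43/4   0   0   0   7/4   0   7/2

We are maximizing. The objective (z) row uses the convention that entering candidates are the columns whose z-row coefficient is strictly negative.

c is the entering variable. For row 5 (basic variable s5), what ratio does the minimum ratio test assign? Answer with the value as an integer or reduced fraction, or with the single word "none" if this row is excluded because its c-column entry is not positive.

Ratio = RHS / (c entry) = 24 / (11/2) = 48/11.

48/11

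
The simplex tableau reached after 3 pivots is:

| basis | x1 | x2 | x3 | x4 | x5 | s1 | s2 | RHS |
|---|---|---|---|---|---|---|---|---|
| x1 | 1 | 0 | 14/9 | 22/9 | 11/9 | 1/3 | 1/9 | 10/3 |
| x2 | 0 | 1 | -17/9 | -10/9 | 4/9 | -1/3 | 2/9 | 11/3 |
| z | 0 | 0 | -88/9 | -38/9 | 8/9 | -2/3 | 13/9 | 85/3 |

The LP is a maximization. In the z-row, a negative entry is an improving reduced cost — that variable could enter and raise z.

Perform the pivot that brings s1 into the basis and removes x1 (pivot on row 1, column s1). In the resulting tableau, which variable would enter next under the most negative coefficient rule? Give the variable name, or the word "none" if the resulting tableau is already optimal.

Pivot element 1/3. New z-row = old z-row − (-2/3)·(row 1/(1/3)).
Updated z-row coefficients: x1: 2, x2: 0, x3: -20/3, x4: 2/3, x5: 10/3, s1: 0, s2: 5/3.
The most negative is -20/3 in column x3, so x3 would enter next.

x3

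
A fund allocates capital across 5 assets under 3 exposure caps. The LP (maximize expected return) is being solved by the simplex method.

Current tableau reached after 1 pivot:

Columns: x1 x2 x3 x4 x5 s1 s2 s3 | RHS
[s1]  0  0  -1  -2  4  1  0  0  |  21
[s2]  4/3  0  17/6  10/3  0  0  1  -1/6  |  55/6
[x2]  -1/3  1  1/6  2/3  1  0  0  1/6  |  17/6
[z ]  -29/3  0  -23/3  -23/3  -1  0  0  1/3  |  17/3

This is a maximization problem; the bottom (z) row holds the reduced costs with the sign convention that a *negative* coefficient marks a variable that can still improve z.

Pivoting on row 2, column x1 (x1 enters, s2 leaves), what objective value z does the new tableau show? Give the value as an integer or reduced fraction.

Minimum ratio for x1: (55/6)/(4/3) = 55/8.
z changes by −(z-row coeff of x1)·ratio = −(-29/3)·(55/8) = 1595/24.
New z = 17/3 + (1595/24) = 577/8.

577/8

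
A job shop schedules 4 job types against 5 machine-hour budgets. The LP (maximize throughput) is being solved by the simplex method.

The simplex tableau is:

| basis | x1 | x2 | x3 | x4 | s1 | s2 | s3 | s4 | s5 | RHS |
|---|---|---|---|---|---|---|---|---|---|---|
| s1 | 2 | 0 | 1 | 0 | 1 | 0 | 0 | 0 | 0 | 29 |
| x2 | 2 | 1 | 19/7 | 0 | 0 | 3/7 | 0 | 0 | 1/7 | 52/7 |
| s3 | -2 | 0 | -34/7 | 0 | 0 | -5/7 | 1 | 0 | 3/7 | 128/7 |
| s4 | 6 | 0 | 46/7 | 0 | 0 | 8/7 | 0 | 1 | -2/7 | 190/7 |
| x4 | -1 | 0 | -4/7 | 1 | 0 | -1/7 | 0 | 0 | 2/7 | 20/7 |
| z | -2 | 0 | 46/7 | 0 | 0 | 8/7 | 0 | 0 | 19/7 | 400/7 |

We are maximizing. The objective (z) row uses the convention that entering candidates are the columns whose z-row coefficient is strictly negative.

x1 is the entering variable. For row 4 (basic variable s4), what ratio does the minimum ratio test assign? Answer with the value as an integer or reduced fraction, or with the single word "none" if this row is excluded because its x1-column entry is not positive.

Ratio = RHS / (x1 entry) = (190/7) / 6 = 95/21.

95/21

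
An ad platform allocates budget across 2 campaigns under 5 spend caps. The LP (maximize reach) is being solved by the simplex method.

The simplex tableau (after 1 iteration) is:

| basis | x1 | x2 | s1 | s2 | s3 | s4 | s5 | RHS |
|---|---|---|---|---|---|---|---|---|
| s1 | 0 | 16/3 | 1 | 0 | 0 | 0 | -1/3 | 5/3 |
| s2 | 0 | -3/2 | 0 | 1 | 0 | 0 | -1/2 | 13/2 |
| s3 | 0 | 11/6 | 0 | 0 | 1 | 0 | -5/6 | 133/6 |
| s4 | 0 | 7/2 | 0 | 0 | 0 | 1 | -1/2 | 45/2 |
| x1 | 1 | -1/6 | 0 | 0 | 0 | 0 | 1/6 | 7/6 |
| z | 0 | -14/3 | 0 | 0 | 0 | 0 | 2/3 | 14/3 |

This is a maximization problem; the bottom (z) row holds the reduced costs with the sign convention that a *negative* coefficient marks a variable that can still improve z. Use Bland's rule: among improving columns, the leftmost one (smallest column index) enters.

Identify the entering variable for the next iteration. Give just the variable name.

x2

Objective-row coefficients: x1: 0, x2: -14/3, s1: 0, s2: 0, s3: 0, s4: 0, s5: 2/3.
Improving columns: x2. Bland's rule picks the smallest column index → x2.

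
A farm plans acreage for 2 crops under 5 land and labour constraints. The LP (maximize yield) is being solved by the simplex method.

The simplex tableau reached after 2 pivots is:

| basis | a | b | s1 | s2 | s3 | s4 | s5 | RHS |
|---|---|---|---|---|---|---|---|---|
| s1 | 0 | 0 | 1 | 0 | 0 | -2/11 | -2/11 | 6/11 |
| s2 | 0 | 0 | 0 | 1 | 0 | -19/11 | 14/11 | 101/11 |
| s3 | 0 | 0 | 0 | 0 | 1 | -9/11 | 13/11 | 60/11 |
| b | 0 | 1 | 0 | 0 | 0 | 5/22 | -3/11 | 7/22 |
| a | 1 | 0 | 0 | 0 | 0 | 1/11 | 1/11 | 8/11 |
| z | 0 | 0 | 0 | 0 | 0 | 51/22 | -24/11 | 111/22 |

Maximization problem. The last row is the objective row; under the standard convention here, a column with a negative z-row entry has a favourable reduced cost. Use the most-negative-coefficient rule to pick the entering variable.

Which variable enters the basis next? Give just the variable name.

s5

Objective-row coefficients: a: 0, b: 0, s1: 0, s2: 0, s3: 0, s4: 51/22, s5: -24/11.
The most negative is -24/11 in column s5, so s5 enters.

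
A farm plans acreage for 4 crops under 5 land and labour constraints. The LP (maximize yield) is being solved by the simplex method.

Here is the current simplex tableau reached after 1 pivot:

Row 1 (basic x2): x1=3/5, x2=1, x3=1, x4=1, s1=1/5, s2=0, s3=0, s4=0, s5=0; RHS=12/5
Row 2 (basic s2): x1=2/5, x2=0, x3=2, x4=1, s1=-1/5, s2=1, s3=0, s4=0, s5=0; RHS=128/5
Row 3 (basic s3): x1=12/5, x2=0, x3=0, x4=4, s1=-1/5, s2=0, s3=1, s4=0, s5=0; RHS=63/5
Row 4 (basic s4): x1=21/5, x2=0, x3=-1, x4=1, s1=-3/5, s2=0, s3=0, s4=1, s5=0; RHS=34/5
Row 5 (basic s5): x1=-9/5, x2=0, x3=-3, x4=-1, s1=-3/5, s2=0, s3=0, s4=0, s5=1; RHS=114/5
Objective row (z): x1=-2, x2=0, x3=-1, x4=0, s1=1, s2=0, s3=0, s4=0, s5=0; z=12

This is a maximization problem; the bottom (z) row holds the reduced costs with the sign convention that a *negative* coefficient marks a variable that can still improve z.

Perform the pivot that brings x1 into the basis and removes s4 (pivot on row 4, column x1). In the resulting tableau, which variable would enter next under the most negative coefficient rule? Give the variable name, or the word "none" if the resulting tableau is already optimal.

x3

Pivot element 21/5. New z-row = old z-row − (-2)·(row 4/(21/5)).
Updated z-row coefficients: x1: 0, x2: 0, x3: -31/21, x4: 10/21, s1: 5/7, s2: 0, s3: 0, s4: 10/21, s5: 0.
The most negative is -31/21 in column x3, so x3 would enter next.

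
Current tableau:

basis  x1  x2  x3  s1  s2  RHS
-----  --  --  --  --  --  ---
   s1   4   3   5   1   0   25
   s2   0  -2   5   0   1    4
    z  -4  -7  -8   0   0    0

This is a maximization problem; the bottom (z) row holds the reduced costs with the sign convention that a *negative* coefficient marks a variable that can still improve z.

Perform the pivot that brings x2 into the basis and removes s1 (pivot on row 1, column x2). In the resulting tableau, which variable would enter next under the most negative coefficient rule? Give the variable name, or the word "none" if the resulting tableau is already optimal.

Pivot element 3. New z-row = old z-row − (-7)·(row 1/3).
Updated z-row coefficients: x1: 16/3, x2: 0, x3: 11/3, s1: 7/3, s2: 0.
No coefficient is strictly negative; the tableau after this pivot is optimal.

none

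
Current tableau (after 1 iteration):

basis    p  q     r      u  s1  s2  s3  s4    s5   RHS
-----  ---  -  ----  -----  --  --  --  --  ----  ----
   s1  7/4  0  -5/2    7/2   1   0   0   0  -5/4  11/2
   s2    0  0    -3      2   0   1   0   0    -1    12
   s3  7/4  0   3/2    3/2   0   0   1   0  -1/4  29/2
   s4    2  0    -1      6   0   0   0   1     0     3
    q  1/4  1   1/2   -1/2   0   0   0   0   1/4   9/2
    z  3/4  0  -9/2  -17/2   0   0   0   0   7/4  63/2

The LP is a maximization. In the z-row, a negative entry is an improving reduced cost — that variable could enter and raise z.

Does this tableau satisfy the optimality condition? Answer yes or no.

Column r has objective-row coefficient -9/2, which is negative; an improving pivot exists, so not yet optimal.

no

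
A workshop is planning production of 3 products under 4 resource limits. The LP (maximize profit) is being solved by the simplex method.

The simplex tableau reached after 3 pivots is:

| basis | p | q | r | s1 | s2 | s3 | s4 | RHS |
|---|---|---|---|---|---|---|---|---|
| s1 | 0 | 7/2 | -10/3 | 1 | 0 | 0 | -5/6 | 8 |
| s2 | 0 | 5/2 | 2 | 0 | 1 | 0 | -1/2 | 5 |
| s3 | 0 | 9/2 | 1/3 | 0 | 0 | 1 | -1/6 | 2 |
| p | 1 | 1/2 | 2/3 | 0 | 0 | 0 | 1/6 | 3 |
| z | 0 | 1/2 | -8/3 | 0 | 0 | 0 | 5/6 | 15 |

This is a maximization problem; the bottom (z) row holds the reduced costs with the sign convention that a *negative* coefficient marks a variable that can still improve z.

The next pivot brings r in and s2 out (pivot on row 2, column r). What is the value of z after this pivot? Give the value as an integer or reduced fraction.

65/3

Minimum ratio for r: 5/2 = 5/2.
z changes by −(z-row coeff of r)·ratio = −(-8/3)·(5/2) = 20/3.
New z = 15 + (20/3) = 65/3.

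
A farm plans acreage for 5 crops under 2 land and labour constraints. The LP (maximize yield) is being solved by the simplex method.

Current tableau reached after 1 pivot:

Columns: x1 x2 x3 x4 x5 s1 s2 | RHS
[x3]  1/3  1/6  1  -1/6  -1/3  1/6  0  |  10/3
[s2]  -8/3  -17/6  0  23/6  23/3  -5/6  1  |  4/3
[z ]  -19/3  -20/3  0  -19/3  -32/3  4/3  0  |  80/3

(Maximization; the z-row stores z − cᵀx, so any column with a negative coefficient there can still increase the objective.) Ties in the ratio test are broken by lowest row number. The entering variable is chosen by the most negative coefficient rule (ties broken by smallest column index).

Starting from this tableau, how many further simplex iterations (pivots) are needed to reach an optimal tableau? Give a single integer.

pivot: x5 in, s2 out → z = 656/23
pivot: x2 in, x3 out → z = 856
pivot: x4 in, x5 out → z = 914
No improving column remains; optimal.

3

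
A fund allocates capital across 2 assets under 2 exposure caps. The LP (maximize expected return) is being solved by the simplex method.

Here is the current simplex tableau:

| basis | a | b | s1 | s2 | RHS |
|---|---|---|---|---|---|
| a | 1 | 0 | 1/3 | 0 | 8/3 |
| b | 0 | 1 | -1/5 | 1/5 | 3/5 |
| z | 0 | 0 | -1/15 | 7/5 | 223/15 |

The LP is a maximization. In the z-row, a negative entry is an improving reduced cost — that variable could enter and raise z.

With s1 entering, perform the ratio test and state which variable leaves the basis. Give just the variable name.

a

Ratios: row 1 (a): (8/3)/(1/3) = 8; row 2 (b): entry -1/5 ≤ 0, skip.
Minimum ratio 8 is in the a row, so a leaves.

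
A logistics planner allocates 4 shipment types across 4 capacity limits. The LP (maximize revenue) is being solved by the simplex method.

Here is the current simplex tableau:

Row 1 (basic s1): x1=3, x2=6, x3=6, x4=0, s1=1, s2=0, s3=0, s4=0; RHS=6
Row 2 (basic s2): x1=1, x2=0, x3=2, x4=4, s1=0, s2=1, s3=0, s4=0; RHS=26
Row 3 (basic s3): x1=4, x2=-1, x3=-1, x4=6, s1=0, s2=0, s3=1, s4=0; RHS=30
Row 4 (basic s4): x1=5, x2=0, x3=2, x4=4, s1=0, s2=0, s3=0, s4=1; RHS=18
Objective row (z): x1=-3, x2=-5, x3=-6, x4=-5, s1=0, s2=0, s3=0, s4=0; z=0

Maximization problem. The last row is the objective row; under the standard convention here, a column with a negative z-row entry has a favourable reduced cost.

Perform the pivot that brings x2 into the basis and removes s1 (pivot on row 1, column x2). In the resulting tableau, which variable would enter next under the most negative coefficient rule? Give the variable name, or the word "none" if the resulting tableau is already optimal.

x4

Pivot element 6. New z-row = old z-row − (-5)·(row 1/6).
Updated z-row coefficients: x1: -1/2, x2: 0, x3: -1, x4: -5, s1: 5/6, s2: 0, s3: 0, s4: 0.
The most negative is -5 in column x4, so x4 would enter next.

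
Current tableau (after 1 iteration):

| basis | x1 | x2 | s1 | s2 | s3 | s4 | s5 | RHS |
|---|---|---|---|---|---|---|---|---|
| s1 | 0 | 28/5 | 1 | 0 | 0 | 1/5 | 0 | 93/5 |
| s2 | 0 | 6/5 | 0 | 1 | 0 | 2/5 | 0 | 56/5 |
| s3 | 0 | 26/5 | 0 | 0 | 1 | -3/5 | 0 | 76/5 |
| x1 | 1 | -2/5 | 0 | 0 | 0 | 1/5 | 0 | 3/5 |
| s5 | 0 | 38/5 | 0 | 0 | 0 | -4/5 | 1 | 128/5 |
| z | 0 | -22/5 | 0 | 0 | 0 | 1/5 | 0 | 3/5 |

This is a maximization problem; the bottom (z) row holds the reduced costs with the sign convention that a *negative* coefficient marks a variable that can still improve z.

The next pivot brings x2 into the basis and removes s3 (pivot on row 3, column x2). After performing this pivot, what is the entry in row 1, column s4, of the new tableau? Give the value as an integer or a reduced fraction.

11/13

Pivot element is row 3, column x2: 26/5.
Normalize row 3: new (row 3, s4) = (-3/5)/(26/5) = -3/26.
row 1 ← row 1 − (28/5)·(new row 3): 1/5 − (28/5)·(-3/26) = 11/13.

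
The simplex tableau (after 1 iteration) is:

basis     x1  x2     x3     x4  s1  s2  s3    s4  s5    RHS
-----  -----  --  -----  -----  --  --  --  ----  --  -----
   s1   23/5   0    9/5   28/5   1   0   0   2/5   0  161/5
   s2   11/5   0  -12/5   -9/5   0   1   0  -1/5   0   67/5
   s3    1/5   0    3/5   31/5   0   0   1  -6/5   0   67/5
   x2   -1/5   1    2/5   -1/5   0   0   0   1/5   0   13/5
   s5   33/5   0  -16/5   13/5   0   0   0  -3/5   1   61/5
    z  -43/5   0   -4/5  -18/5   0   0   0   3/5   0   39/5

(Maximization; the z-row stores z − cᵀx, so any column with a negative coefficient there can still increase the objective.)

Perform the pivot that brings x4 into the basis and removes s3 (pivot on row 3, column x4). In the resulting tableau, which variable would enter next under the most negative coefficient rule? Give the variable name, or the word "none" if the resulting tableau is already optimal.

Pivot element 31/5. New z-row = old z-row − (-18/5)·(row 3/(31/5)).
Updated z-row coefficients: x1: -263/31, x2: 0, x3: -14/31, x4: 0, s1: 0, s2: 0, s3: 18/31, s4: -3/31, s5: 0.
The most negative is -263/31 in column x1, so x1 would enter next.

x1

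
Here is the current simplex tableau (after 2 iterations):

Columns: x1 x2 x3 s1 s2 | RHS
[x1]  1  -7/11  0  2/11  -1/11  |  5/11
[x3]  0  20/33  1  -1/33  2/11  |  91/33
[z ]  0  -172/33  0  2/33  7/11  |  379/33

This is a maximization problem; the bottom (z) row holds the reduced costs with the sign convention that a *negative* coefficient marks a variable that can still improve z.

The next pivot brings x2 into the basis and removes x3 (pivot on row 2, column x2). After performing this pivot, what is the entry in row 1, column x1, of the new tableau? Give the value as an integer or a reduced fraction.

Pivot element is row 2, column x2: 20/33.
Normalize row 2: new (row 2, x1) = 0/(20/33) = 0.
row 1 ← row 1 − (-7/11)·(new row 2): 1 − (-7/11)·0 = 1.

1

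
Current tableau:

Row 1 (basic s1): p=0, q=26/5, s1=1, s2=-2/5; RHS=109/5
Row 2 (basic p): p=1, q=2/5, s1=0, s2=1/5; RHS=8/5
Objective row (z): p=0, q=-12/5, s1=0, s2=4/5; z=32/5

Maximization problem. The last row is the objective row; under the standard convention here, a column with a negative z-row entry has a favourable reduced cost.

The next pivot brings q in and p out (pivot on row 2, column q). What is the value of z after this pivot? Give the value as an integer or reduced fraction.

Minimum ratio for q: (8/5)/(2/5) = 4.
z changes by −(z-row coeff of q)·ratio = −(-12/5)·4 = 48/5.
New z = 32/5 + (48/5) = 16.

16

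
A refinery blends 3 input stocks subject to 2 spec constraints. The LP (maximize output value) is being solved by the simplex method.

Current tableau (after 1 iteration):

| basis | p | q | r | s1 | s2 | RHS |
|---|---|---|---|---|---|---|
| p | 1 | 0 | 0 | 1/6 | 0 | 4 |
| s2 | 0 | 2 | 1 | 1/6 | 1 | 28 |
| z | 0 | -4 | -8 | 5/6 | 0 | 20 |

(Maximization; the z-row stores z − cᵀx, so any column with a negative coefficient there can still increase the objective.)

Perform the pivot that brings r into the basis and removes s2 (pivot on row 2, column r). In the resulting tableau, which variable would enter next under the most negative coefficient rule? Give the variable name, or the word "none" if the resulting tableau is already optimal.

Pivot element 1. New z-row = old z-row − (-8)·(row 2/1).
Updated z-row coefficients: p: 0, q: 12, r: 0, s1: 13/6, s2: 8.
No coefficient is strictly negative; the tableau after this pivot is optimal.

none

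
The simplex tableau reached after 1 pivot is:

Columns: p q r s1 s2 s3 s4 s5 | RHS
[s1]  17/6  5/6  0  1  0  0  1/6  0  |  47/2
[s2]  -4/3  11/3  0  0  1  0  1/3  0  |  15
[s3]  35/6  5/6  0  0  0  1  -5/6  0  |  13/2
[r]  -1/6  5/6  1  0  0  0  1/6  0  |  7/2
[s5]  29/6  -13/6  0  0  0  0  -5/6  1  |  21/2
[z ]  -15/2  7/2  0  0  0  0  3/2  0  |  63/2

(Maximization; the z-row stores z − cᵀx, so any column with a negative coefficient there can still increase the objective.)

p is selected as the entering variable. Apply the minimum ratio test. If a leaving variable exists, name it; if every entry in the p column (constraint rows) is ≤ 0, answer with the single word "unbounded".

s3

Ratios: row 1 (s1): (47/2)/(17/6) = 141/17; row 2 (s2): entry -4/3 ≤ 0, skip; row 3 (s3): (13/2)/(35/6) = 39/35; row 4 (r): entry -1/6 ≤ 0, skip; row 5 (s5): (21/2)/(29/6) = 63/29.
Minimum ratio is in the s3 row, so s3 leaves.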